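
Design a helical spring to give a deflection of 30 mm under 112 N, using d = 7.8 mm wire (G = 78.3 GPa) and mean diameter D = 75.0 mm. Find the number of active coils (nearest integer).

Required rate k = F/δ = 112/30 = 3.7333 N/mm
N_a = Gd⁴/(8D³k) = (78.3×10³ × 7.8⁴)/(8 × 75.0³ × 3.7333)
    = 2.89828e+08 / 1.26e+07 = 23 → 23 coils

23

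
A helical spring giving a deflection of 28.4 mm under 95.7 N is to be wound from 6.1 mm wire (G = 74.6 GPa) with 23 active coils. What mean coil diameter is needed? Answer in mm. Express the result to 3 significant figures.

55.0 mm

Required rate k = F/δ = 95.7/28.4 = 3.3697 N/mm
D = (Gd⁴/(8N_a·k))^(1/3) = (74.6×10³·6.1⁴/(8·23·3.3697))^(1/3)
  = (166589)^(1/3) = 55.0236 mm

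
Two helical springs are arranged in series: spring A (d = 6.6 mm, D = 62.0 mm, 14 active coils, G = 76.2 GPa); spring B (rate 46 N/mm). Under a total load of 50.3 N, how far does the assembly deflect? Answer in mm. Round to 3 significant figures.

10.4 mm

k_A = Gd⁴/(8D³N_a) = (76.2×10³)(6.6⁴)/(8·62.0³·14) = 5.4167 N/mm
Series: 1/k_eq = 1/5.4167 + 1/46 = 0.20635; k_eq = 4.8461 N/mm
δ = F/k_eq = 50.3/4.8461 = 10.38 mm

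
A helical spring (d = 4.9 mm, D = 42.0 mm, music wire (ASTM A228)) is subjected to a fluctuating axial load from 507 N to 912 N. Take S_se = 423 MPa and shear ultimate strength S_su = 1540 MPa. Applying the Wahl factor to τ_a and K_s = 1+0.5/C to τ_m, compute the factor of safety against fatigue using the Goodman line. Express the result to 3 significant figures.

1.05

C = D/d = 42.0/4.9 = 8.5714; K_W = (4C−1)/(4C−4)+0.615/C = 1.1708; K_s = 1+0.5/C = 1.0583
F_a = (F_max−F_min)/2 = 202.5 N; F_m = (F_max+F_min)/2 = 709.5 N
τ_a = K_W·8F_aD/(πd³) = 1.1708 × 184.09 = 215.53 MPa
τ_m = K_s·8F_mD/(πd³) = 1.0583 × 644.99 = 682.62 MPa
Goodman: 1/n_f = τ_a/S_se + τ_m/S_su = 215.53/423 + 682.62/1540 = 0.50953 + 0.44326 = 0.95279
n_f = 1/0.95279 = 1.05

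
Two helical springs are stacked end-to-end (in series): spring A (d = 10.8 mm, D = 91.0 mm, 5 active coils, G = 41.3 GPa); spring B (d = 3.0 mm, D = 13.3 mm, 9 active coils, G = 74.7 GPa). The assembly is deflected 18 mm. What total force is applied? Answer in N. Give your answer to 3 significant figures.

220 N

k_A = Gd⁴/(8D³N_a) = (41.3×10³)(10.8⁴)/(8·91.0³·5) = 18.641 N/mm
k_B = Gd⁴/(8D³N_a) = (74.7×10³)(3.0⁴)/(8·13.3³·9) = 35.721 N/mm
Series: 1/k_eq = 1/18.641 + 1/35.721 = 0.081641; k_eq = 12.249 N/mm
F = k_eq·δ = 12.249·18 = 220.48 N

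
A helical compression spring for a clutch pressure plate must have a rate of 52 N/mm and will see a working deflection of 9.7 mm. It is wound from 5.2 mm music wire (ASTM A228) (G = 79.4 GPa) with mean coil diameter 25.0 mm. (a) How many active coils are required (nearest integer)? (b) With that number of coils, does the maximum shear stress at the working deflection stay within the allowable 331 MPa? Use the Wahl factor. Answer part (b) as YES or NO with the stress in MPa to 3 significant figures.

(a) 9 coils; (b) YES, τ_max = 300 MPa

N_a = Gd⁴/(8D³k) = (79.4×10³)(5.2⁴)/(8·25.0³·52) = 8.931 → N_a = 9
Actual rate k = Gd⁴/(8D³·9) = 51.604 N/mm
Working load F = kδ = 51.604·9.7 = 500.56 N
C = 25.0/5.2 = 4.8077; K_W = (4C−1)/(4C−4)+0.615/C = 1.3249
τ_max = K_W·8FD/(πd³) = 1.3249·226.63 = 300.26 MPa
τ_max ≤ 331 MPa → acceptable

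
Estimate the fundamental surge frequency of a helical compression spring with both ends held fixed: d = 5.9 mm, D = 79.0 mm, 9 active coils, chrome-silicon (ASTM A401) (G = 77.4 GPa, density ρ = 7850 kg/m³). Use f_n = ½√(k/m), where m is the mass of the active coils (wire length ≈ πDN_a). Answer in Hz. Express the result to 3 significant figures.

37.1 Hz

k = Gd⁴/(8D³N_a) = (77.4×10³)(5.9⁴)/(8·79.0³·9) = 2.642 N/mm = 2642 N/m
Wire length L = πDN_a = π·79.0·9 = 2233.7 mm
m = ρ·(πd²/4)·L = 7850 × 27.34×10⁻⁶ m² × 2.2337 m = 0.47938 kg
f_n = ½√(k/m) = 0.5·√(2642/0.47938) = 0.5·√(5511.3) = 37.119 Hz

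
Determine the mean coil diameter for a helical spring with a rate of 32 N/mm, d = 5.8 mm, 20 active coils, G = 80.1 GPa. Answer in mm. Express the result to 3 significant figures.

D = (Gd⁴/(8N_a·k))^(1/3) = (80.1×10³·5.8⁴/(8·20·32))^(1/3)
  = (17704.1)^(1/3) = 26.0630 mm

26.1 mm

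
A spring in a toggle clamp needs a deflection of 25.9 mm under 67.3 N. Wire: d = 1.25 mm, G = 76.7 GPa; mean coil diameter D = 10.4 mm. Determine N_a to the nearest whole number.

Required rate k = F/δ = 67.3/25.9 = 2.5985 N/mm
N_a = Gd⁴/(8D³k) = (76.7×10³ × 1.25⁴)/(8 × 10.4³ × 2.5985)
    = 187256 / 23383.3 = 8.008 → 8 coils

8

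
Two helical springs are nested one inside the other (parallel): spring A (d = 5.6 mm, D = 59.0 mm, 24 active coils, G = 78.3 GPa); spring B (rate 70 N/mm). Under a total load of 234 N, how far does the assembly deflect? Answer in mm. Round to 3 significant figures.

k_A = Gd⁴/(8D³N_a) = (78.3×10³)(5.6⁴)/(8·59.0³·24) = 1.9528 N/mm
Parallel: k_eq = 1.9528 + 70 = 71.953 N/mm
δ = F/k_eq = 234/71.953 = 3.2521 mm

3.25 mm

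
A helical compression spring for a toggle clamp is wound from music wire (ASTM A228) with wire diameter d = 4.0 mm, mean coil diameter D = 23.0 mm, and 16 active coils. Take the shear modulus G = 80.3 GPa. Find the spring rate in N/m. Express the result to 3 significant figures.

13200 N/m

k = Gd⁴/(8D³N_a) = (80.3×10³ × 4.0⁴) / (8 × 23.0³ × 16)
  = 2.05568e+07 / 1.55738e+06 = 13.2 N/mm = 13200 N/m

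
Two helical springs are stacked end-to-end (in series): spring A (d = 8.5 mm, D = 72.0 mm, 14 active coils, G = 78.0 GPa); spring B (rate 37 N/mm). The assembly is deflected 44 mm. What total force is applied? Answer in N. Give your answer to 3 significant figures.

k_A = Gd⁴/(8D³N_a) = (78.0×10³)(8.5⁴)/(8·72.0³·14) = 9.7399 N/mm
Series: 1/k_eq = 1/9.7399 + 1/37 = 0.1297; k_eq = 7.7103 N/mm
F = k_eq·δ = 7.7103·44 = 339.25 N

339 N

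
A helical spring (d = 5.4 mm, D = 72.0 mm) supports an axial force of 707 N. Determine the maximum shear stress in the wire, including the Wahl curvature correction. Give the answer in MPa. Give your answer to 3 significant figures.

Spring index C = D/d = 72.0/5.4 = 13.3333
K_W = (4C−1)/(4C−4) + 0.615/C = 52.333/49.333 + 0.0461 = 1.1069
τ₀ = 8FD/(πd³) = 8·707·72.0/(π·5.4³) = 407232/494.69 = 823.21 MPa
τ_max = K·τ₀ = 1.1069 × 823.21 = 911.24 MPa

911 MPa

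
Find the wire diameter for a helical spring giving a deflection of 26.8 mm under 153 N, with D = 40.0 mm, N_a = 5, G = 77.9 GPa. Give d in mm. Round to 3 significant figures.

3.70 mm

Required rate k = F/δ = 153/26.8 = 5.709 N/mm
d = (8D³N_a·k / G)^(1/4) = (8·40.0³·5·5.709 / (77.9×10³))^0.25
  = (187.61)^0.25 = 3.7010 mm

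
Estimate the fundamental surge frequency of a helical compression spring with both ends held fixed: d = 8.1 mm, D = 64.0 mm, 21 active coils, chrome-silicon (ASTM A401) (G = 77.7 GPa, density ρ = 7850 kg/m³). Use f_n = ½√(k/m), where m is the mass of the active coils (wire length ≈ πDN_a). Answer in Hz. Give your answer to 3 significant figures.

33.3 Hz

k = Gd⁴/(8D³N_a) = (77.7×10³)(8.1⁴)/(8·64.0³·21) = 7.5947 N/mm = 7594.7 N/m
Wire length L = πDN_a = π·64.0·21 = 4222.3 mm
m = ρ·(πd²/4)·L = 7850 × 51.53×10⁻⁶ m² × 4.2223 m = 1.708 kg
f_n = ½√(k/m) = 0.5·√(7594.7/1.708) = 0.5·√(4446.7) = 33.342 Hz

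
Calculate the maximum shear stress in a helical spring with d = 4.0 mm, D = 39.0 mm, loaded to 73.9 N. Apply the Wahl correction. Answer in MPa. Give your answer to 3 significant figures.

132 MPa

Spring index C = D/d = 39.0/4.0 = 9.7500
K_W = (4C−1)/(4C−4) + 0.615/C = 38.000/35.000 + 0.0631 = 1.1488
τ₀ = 8FD/(πd³) = 8·73.9·39.0/(π·4.0³) = 23056.8/201.06 = 114.68 MPa
τ_max = K·τ₀ = 1.1488 × 114.68 = 131.74 MPa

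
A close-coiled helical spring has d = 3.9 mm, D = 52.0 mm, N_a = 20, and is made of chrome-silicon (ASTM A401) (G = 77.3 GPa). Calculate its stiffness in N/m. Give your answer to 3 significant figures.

k = Gd⁴/(8D³N_a) = (77.3×10³ × 3.9⁴) / (8 × 52.0³ × 20)
  = 1.78829e+07 / 2.24973e+07 = 0.79489 N/mm = 794.89 N/m

795 N/m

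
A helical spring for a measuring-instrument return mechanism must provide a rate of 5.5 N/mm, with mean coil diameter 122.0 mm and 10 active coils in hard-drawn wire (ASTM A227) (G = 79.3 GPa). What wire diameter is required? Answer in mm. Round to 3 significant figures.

10.0 mm

d = (8D³N_a·k / G)^(1/4) = (8·122.0³·10·5.5 / (79.3×10³))^0.25
  = (10075)^0.25 = 10.0188 mm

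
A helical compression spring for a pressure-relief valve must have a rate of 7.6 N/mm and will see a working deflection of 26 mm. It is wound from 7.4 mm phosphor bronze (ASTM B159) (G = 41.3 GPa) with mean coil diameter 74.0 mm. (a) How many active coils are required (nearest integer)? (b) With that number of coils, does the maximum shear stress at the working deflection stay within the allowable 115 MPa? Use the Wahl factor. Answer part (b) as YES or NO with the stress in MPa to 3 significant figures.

(a) 5 coils; (b) YES, τ_max = 106 MPa

N_a = Gd⁴/(8D³k) = (41.3×10³)(7.4⁴)/(8·74.0³·7.6) = 5.027 → N_a = 5
Actual rate k = Gd⁴/(8D³·5) = 7.6405 N/mm
Working load F = kδ = 7.6405·26 = 198.65 N
C = 74.0/7.4 = 10.0000; K_W = (4C−1)/(4C−4)+0.615/C = 1.1448
τ_max = K_W·8FD/(πd³) = 1.1448·92.379 = 105.76 MPa
τ_max ≤ 115 MPa → acceptable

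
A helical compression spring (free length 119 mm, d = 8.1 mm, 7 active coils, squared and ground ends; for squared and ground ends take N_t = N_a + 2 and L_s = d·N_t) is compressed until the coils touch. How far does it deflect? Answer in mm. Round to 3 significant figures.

46.1 mm

N_t = 9; L_s = 8.1·9 = 72.9 mm
δ_solid = L₀ − L_s = 119 − 72.9 = 46.1 mm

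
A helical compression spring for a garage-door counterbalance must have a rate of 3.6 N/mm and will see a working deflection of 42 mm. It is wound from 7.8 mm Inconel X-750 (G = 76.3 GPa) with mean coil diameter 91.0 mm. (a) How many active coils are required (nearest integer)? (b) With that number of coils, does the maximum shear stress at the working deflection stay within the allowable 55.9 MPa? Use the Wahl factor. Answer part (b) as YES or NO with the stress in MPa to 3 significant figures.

N_a = Gd⁴/(8D³k) = (76.3×10³)(7.8⁴)/(8·91.0³·3.6) = 13.01 → N_a = 13
Actual rate k = Gd⁴/(8D³·13) = 3.6037 N/mm
Working load F = kδ = 3.6037·42 = 151.35 N
C = 91.0/7.8 = 11.6667; K_W = (4C−1)/(4C−4)+0.615/C = 1.1230
τ_max = K_W·8FD/(πd³) = 1.1230·73.908 = 83.001 MPa
τ_max > 55.9 MPa → exceeds allowable

(a) 13 coils; (b) NO, τ_max = 83.0 MPa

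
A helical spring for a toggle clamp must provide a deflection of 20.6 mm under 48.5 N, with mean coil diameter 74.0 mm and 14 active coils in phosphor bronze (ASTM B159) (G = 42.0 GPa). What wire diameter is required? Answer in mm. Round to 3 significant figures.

Required rate k = F/δ = 48.5/20.6 = 2.3544 N/mm
d = (8D³N_a·k / G)^(1/4) = (8·74.0³·14·2.3544 / (42.0×10³))^0.25
  = (2544.1)^0.25 = 7.1021 mm

7.10 mm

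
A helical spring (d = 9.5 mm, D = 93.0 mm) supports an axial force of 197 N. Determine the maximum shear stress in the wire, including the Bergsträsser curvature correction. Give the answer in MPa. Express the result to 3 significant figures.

61.9 MPa

Spring index C = D/d = 93.0/9.5 = 9.7895
K_B = (4C+2)/(4C−3) = 41.158/36.158 = 1.1383
τ₀ = 8FD/(πd³) = 8·197·93.0/(π·9.5³) = 146568/2693.5 = 54.415 MPa
τ_max = K·τ₀ = 1.1383 × 54.415 = 61.94 MPa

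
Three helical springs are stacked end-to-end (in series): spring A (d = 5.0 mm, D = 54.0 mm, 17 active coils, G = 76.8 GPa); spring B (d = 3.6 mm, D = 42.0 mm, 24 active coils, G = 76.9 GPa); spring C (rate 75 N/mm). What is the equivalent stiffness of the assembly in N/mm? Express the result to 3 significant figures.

k_A = Gd⁴/(8D³N_a) = (76.8×10³)(5.0⁴)/(8·54.0³·17) = 2.2414 N/mm
k_B = Gd⁴/(8D³N_a) = (76.9×10³)(3.6⁴)/(8·42.0³·24) = 0.908 N/mm
Series: 1/k_eq = 1/2.2414 + 1/0.908 + 1/75 = 1.5608; k_eq = 0.6407 N/mm

0.641 N/mm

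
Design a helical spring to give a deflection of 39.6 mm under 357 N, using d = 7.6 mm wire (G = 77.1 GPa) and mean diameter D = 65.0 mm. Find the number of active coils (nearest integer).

Required rate k = F/δ = 357/39.6 = 9.0152 N/mm
N_a = Gd⁴/(8D³k) = (77.1×10³ × 7.6⁴)/(8 × 65.0³ × 9.0152)
    = 2.57222e+08 / 1.98063e+07 = 12.99 → 13 coils

13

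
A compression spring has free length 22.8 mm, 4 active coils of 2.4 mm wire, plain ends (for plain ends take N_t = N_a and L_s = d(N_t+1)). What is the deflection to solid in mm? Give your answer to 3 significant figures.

10.8 mm

N_t = 4; L_s = 2.4·5 = 12 mm
δ_solid = L₀ − L_s = 22.8 − 12 = 10.8 mm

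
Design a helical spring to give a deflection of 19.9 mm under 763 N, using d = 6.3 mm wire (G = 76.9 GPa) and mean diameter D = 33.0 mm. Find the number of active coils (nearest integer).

Required rate k = F/δ = 763/19.9 = 38.342 N/mm
N_a = Gd⁴/(8D³k) = (76.9×10³ × 6.3⁴)/(8 × 33.0³ × 38.342)
    = 1.2114e+08 / 1.10231e+07 = 10.99 → 11 coils

11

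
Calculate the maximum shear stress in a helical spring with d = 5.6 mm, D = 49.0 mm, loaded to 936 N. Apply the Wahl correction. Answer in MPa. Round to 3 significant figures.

Spring index C = D/d = 49.0/5.6 = 8.7500
K_W = (4C−1)/(4C−4) + 0.615/C = 34.000/31.000 + 0.0703 = 1.1671
τ₀ = 8FD/(πd³) = 8·936·49.0/(π·5.6³) = 366912/551.71 = 665.04 MPa
τ_max = K·τ₀ = 1.1671 × 665.04 = 776.14 MPa

776 MPa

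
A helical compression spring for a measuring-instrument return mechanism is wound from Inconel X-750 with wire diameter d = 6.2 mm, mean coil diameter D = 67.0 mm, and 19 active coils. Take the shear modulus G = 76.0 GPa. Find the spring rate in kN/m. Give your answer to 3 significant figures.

k = Gd⁴/(8D³N_a) = (76.0×10³ × 6.2⁴) / (8 × 67.0³ × 19)
  = 1.123e+08 / 4.5716e+07 = 2.4565 N/mm

2.46 kN/m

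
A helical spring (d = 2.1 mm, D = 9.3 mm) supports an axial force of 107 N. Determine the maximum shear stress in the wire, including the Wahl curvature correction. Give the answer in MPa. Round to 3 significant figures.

Spring index C = D/d = 9.3/2.1 = 4.4286
K_W = (4C−1)/(4C−4) + 0.615/C = 16.714/13.714 + 0.1389 = 1.3576
τ₀ = 8FD/(πd³) = 8·107·9.3/(π·2.1³) = 7960.8/29.094 = 273.62 MPa
τ_max = K·τ₀ = 1.3576 × 273.62 = 371.47 MPa

371 MPa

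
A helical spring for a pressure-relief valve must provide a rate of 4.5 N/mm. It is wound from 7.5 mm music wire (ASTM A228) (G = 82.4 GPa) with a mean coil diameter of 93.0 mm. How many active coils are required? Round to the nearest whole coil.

9

N_a = Gd⁴/(8D³k) = (82.4×10³ × 7.5⁴)/(8 × 93.0³ × 4.5)
    = 2.60719e+08 / 2.89569e+07 = 9.004 → 9 coils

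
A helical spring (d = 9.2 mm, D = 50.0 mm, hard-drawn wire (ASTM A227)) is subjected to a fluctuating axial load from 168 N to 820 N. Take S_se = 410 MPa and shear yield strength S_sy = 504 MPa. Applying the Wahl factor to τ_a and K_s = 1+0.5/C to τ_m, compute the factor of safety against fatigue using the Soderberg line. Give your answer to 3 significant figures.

C = D/d = 50.0/9.2 = 5.4348; K_W = (4C−1)/(4C−4)+0.615/C = 1.2823; K_s = 1+0.5/C = 1.0920
F_a = (F_max−F_min)/2 = 326 N; F_m = (F_max+F_min)/2 = 494 N
τ_a = K_W·8F_aD/(πd³) = 1.2823 × 53.305 = 68.351 MPa
τ_m = K_s·8F_mD/(πd³) = 1.0920 × 80.774 = 88.206 MPa
Soderberg: 1/n_f = τ_a/S_se + τ_m/S_sy = 68.351/410 + 88.206/504 = 0.16671 + 0.17501 = 0.34172
n_f = 1/0.34172 = 2.926

2.93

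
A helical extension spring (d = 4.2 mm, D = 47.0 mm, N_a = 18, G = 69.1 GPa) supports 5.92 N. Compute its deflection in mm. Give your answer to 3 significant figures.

k = Gd⁴/(8D³N_a) = (69.1×10³)(4.2⁴)/(8·47.0³·18) = 1.4382 N/mm
δ = F/k = 5.92 / 1.4382 = 4.1163 mm

4.12 mm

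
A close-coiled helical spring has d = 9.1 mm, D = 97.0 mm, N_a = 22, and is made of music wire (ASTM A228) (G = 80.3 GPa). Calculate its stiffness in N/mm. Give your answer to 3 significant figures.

3.43 N/mm

k = Gd⁴/(8D³N_a) = (80.3×10³ × 9.1⁴) / (8 × 97.0³ × 22)
  = 5.50657e+08 / 1.6063e+08 = 3.4281 N/mm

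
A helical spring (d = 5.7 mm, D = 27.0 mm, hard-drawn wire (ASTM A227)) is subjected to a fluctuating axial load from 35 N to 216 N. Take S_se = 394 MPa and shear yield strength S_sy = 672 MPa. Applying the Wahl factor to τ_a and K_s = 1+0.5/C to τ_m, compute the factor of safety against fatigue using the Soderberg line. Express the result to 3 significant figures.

C = D/d = 27.0/5.7 = 4.7368; K_W = (4C−1)/(4C−4)+0.615/C = 1.3305; K_s = 1+0.5/C = 1.1056
F_a = (F_max−F_min)/2 = 90.5 N; F_m = (F_max+F_min)/2 = 125.5 N
τ_a = K_W·8F_aD/(πd³) = 1.3305 × 33.599 = 44.705 MPa
τ_m = K_s·8F_mD/(πd³) = 1.1056 × 46.593 = 51.511 MPa
Soderberg: 1/n_f = τ_a/S_se + τ_m/S_sy = 44.705/394 + 51.511/672 = 0.11346 + 0.07665 = 0.19012
n_f = 1/0.19012 = 5.26

5.26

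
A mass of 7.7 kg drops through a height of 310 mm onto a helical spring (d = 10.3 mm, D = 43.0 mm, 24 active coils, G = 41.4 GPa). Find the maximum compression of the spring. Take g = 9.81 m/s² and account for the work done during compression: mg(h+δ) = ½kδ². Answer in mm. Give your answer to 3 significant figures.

k = Gd⁴/(8D³N_a) = (41.4×10³)(10.3⁴)/(8·43.0³·24) = 30.524 N/mm
W = mg = 7.7 × 9.81 = 75.537 N
½kδ² − Wδ − Wh = 0 → δ = (W + √(W² + 2kWh))/k
δ = (75.537 + √(5705.8 + 1.42953e+06))/30.524 = (75.537 + 1198)/30.524 = 41.723 mm

41.7 mm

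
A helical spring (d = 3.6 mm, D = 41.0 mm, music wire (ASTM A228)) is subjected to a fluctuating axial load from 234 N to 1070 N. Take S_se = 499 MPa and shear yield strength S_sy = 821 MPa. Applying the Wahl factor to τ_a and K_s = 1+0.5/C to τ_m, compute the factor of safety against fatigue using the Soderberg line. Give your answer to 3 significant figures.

C = D/d = 41.0/3.6 = 11.3889; K_W = (4C−1)/(4C−4)+0.615/C = 1.1262; K_s = 1+0.5/C = 1.0439
F_a = (F_max−F_min)/2 = 418 N; F_m = (F_max+F_min)/2 = 652 N
τ_a = K_W·8F_aD/(πd³) = 1.1262 × 935.39 = 1053.4 MPa
τ_m = K_s·8F_mD/(πd³) = 1.0439 × 1459 = 1523.1 MPa
Soderberg: 1/n_f = τ_a/S_se + τ_m/S_sy = 1053.4/499 + 1523.1/821 = 2.11108 + 1.85516 = 3.9662
n_f = 1/3.9662 = 0.2521

0.252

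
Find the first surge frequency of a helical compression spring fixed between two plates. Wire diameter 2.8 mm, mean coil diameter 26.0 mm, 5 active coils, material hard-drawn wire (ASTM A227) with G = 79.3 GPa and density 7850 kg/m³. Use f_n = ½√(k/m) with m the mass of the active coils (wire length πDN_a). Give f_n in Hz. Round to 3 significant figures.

296 Hz

k = Gd⁴/(8D³N_a) = (79.3×10³)(2.8⁴)/(8·26.0³·5) = 6.9331 N/mm = 6933.1 N/m
Wire length L = πDN_a = π·26.0·5 = 408.41 mm
m = ρ·(πd²/4)·L = 7850 × 6.1575×10⁻⁶ m² × 0.40841 m = 0.019741 kg
f_n = ½√(k/m) = 0.5·√(6933.1/0.019741) = 0.5·√(3.512e+05) = 296.31 Hz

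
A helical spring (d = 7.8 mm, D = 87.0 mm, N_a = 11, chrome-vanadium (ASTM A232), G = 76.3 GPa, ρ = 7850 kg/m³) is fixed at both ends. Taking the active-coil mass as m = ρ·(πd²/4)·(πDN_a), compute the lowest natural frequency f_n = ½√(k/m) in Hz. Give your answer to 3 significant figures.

k = Gd⁴/(8D³N_a) = (76.3×10³)(7.8⁴)/(8·87.0³·11) = 4.8737 N/mm = 4873.7 N/m
Wire length L = πDN_a = π·87.0·11 = 3006.5 mm
m = ρ·(πd²/4)·L = 7850 × 47.784×10⁻⁶ m² × 3.0065 m = 1.1277 kg
f_n = ½√(k/m) = 0.5·√(4873.7/1.1277) = 0.5·√(4321.7) = 32.87 Hz

32.9 Hz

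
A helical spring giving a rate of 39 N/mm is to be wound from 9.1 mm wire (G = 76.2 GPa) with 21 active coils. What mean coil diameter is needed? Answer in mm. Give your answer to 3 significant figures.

43.0 mm

D = (Gd⁴/(8N_a·k))^(1/3) = (76.2×10³·9.1⁴/(8·21·39))^(1/3)
  = (79752.9)^(1/3) = 43.0443 mm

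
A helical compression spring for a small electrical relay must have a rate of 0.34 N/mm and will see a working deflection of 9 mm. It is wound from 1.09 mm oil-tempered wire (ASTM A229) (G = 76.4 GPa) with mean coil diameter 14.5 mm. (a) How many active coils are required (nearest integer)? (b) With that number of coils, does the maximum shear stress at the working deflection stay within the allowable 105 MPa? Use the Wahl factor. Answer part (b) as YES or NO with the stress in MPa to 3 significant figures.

N_a = Gd⁴/(8D³k) = (76.4×10³)(1.09⁴)/(8·14.5³·0.34) = 13.01 → N_a = 13
Actual rate k = Gd⁴/(8D³·13) = 0.34014 N/mm
Working load F = kδ = 0.34014·9 = 3.0613 N
C = 14.5/1.09 = 13.3028; K_W = (4C−1)/(4C−4)+0.615/C = 1.1072
τ_max = K_W·8FD/(πd³) = 1.1072·87.284 = 96.64 MPa
τ_max ≤ 105 MPa → acceptable

(a) 13 coils; (b) YES, τ_max = 96.6 MPa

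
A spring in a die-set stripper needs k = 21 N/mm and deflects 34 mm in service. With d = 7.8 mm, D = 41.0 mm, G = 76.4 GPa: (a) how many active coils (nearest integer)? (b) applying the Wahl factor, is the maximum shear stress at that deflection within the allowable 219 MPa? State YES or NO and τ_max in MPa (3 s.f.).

N_a = Gd⁴/(8D³k) = (76.4×10³)(7.8⁴)/(8·41.0³·21) = 24.42 → N_a = 24
Actual rate k = Gd⁴/(8D³·24) = 21.371 N/mm
Working load F = kδ = 21.371·34 = 726.6 N
C = 41.0/7.8 = 5.2564; K_W = (4C−1)/(4C−4)+0.615/C = 1.2932
τ_max = K_W·8FD/(πd³) = 1.2932·159.86 = 206.73 MPa
τ_max ≤ 219 MPa → acceptable

(a) 24 coils; (b) YES, τ_max = 207 MPa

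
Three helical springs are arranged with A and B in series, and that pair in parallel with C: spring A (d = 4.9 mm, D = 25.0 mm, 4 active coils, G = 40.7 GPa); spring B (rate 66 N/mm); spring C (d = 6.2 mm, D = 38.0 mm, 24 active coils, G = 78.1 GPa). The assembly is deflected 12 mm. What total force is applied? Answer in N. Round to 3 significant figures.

k_A = Gd⁴/(8D³N_a) = (40.7×10³)(4.9⁴)/(8·25.0³·4) = 46.925 N/mm
k_C = Gd⁴/(8D³N_a) = (78.1×10³)(6.2⁴)/(8·38.0³·24) = 10.954 N/mm
Springs A,B series: k_AB = 1/(1/46.925+1/66) = 27.426 N/mm; parallel with C: k_eq = 27.426+10.954 = 38.38 N/mm
F = k_eq·δ = 38.38·12 = 460.56 N

461 N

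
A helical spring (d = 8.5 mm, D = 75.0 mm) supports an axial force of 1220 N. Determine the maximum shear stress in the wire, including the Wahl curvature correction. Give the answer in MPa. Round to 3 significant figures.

Spring index C = D/d = 75.0/8.5 = 8.8235
K_W = (4C−1)/(4C−4) + 0.615/C = 34.294/31.294 + 0.0697 = 1.1656
τ₀ = 8FD/(πd³) = 8·1220·75.0/(π·8.5³) = 732000/1929.3 = 379.41 MPa
τ_max = K·τ₀ = 1.1656 × 379.41 = 442.22 MPa

442 MPa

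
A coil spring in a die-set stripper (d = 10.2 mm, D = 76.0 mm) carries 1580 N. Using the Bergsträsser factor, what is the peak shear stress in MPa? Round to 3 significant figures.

Spring index C = D/d = 76.0/10.2 = 7.4510
K_B = (4C+2)/(4C−3) = 31.804/26.804 = 1.1865
τ₀ = 8FD/(πd³) = 8·1580·76.0/(π·10.2³) = 960640/3333.9 = 288.14 MPa
τ_max = K·τ₀ = 1.1865 × 288.14 = 341.89 MPa

342 MPa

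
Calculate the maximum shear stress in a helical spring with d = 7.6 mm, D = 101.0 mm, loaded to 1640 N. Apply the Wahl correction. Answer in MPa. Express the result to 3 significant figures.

1060 MPa

Spring index C = D/d = 101.0/7.6 = 13.2895
K_W = (4C−1)/(4C−4) + 0.615/C = 52.158/49.158 + 0.0463 = 1.1073
τ₀ = 8FD/(πd³) = 8·1640·101.0/(π·7.6³) = 1.32512e+06/1379.1 = 960.87 MPa
τ_max = K·τ₀ = 1.1073 × 960.87 = 1064 MPa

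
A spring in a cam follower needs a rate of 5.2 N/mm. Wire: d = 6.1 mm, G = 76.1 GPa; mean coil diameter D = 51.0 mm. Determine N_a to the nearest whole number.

N_a = Gd⁴/(8D³k) = (76.1×10³ × 6.1⁴)/(8 × 51.0³ × 5.2)
    = 1.05367e+08 / 5.51828e+06 = 19.09 → 19 coils

19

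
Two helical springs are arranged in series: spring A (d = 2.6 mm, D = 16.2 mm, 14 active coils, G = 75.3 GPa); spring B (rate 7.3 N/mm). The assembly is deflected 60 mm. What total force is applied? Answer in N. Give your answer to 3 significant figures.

k_A = Gd⁴/(8D³N_a) = (75.3×10³)(2.6⁴)/(8·16.2³·14) = 7.2265 N/mm
Series: 1/k_eq = 1/7.2265 + 1/7.3 = 0.27537; k_eq = 3.6315 N/mm
F = k_eq·δ = 3.6315·60 = 217.89 N

218 N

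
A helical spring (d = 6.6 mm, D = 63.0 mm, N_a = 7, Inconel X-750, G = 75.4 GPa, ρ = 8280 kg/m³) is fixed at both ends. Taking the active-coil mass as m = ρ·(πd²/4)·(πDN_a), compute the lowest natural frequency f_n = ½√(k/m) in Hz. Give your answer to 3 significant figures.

k = Gd⁴/(8D³N_a) = (75.4×10³)(6.6⁴)/(8·63.0³·7) = 10.217 N/mm = 10217 N/m
Wire length L = πDN_a = π·63.0·7 = 1385.4 mm
m = ρ·(πd²/4)·L = 8280 × 34.212×10⁻⁶ m² × 1.3854 m = 0.39246 kg
f_n = ½√(k/m) = 0.5·√(10217/0.39246) = 0.5·√(26034) = 80.675 Hz

80.7 Hz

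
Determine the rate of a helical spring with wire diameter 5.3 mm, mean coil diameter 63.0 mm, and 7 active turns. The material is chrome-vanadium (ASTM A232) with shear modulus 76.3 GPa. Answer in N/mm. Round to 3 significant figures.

k = Gd⁴/(8D³N_a) = (76.3×10³ × 5.3⁴) / (8 × 63.0³ × 7)
  = 6.02044e+07 / 1.40026e+07 = 4.2995 N/mm

4.30 N/mm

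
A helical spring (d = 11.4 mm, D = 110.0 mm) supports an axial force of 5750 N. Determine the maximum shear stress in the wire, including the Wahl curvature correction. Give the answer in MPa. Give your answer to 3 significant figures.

1250 MPa

Spring index C = D/d = 110.0/11.4 = 9.6491
K_W = (4C−1)/(4C−4) + 0.615/C = 37.596/34.596 + 0.0637 = 1.1505
τ₀ = 8FD/(πd³) = 8·5750·110.0/(π·11.4³) = 5.06e+06/4654.4 = 1087.1 MPa
τ_max = K·τ₀ = 1.1505 × 1087.1 = 1250.7 MPa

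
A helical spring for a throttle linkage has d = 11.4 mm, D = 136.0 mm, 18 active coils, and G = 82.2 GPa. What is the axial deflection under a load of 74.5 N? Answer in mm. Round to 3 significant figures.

19.4 mm

k = Gd⁴/(8D³N_a) = (82.2×10³)(11.4⁴)/(8·136.0³·18) = 3.8328 N/mm
δ = F/k = 74.5 / 3.8328 = 19.438 mm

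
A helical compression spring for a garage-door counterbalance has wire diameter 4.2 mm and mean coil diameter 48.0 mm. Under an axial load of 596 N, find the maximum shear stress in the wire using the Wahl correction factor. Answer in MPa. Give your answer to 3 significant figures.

1110 MPa

Spring index C = D/d = 48.0/4.2 = 11.4286
K_W = (4C−1)/(4C−4) + 0.615/C = 44.714/41.714 + 0.0538 = 1.1257
τ₀ = 8FD/(πd³) = 8·596·48.0/(π·4.2³) = 228864/232.75 = 983.29 MPa
τ_max = K·τ₀ = 1.1257 × 983.29 = 1106.9 MPa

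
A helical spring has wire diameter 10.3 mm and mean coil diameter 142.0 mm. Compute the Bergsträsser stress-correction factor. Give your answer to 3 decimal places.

1.096

C = D/d = 142.0/10.3 = 13.7864
K_B = (4C+2)/(4C−3) = 57.146/52.146 = 1.0959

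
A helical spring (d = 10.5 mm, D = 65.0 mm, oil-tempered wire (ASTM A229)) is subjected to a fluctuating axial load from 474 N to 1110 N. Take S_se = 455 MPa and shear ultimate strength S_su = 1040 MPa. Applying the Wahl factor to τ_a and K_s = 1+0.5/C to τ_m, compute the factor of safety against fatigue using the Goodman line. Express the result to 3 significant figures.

4.13

C = D/d = 65.0/10.5 = 6.1905; K_W = (4C−1)/(4C−4)+0.615/C = 1.2438; K_s = 1+0.5/C = 1.0808
F_a = (F_max−F_min)/2 = 318 N; F_m = (F_max+F_min)/2 = 792 N
τ_a = K_W·8F_aD/(πd³) = 1.2438 × 45.469 = 56.556 MPa
τ_m = K_s·8F_mD/(πd³) = 1.0808 × 113.24 = 122.39 MPa
Goodman: 1/n_f = τ_a/S_se + τ_m/S_su = 56.556/455 + 122.39/1040 = 0.12430 + 0.11768 = 0.24198
n_f = 1/0.24198 = 4.133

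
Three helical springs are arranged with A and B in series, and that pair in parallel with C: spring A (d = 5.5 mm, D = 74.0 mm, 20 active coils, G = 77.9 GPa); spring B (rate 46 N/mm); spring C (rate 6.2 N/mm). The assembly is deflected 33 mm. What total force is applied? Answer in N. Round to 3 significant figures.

k_A = Gd⁴/(8D³N_a) = (77.9×10³)(5.5⁴)/(8·74.0³·20) = 1.0994 N/mm
Springs A,B series: k_AB = 1/(1/1.0994+1/46) = 1.0738 N/mm; parallel with C: k_eq = 1.0738+6.2 = 7.2738 N/mm
F = k_eq·δ = 7.2738·33 = 240.03 N

240 N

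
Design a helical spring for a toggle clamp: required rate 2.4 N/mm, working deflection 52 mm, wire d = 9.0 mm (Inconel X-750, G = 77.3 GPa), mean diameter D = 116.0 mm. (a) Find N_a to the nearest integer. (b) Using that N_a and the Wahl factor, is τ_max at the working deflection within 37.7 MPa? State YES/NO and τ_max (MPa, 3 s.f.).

N_a = Gd⁴/(8D³k) = (77.3×10³)(9.0⁴)/(8·116.0³·2.4) = 16.92 → N_a = 17
Actual rate k = Gd⁴/(8D³·17) = 2.3891 N/mm
Working load F = kδ = 2.3891·52 = 124.23 N
C = 116.0/9.0 = 12.8889; K_W = (4C−1)/(4C−4)+0.615/C = 1.1108
τ_max = K_W·8FD/(πd³) = 1.1108·50.34 = 55.917 MPa
τ_max > 37.7 MPa → exceeds allowable

(a) 17 coils; (b) NO, τ_max = 55.9 MPa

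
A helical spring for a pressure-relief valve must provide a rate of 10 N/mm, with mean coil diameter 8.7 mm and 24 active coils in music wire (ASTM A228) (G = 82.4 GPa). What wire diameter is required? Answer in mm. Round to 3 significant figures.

1.98 mm

d = (8D³N_a·k / G)^(1/4) = (8·8.7³·24·10 / (82.4×10³))^0.25
  = (15.344)^0.25 = 1.9792 mm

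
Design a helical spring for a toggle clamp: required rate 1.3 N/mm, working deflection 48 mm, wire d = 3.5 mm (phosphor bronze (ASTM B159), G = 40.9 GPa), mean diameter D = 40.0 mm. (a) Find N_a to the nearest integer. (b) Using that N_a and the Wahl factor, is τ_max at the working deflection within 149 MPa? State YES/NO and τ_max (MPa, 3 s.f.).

N_a = Gd⁴/(8D³k) = (40.9×10³)(3.5⁴)/(8·40.0³·1.3) = 9.221 → N_a = 9
Actual rate k = Gd⁴/(8D³·9) = 1.3319 N/mm
Working load F = kδ = 1.3319·48 = 63.933 N
C = 40.0/3.5 = 11.4286; K_W = (4C−1)/(4C−4)+0.615/C = 1.1257
τ_max = K_W·8FD/(πd³) = 1.1257·151.89 = 170.98 MPa
τ_max > 149 MPa → exceeds allowable

(a) 9 coils; (b) NO, τ_max = 171 MPa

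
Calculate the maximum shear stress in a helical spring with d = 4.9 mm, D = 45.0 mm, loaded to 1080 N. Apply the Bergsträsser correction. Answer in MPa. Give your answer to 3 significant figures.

Spring index C = D/d = 45.0/4.9 = 9.1837
K_B = (4C+2)/(4C−3) = 38.735/33.735 = 1.1482
τ₀ = 8FD/(πd³) = 8·1080·45.0/(π·4.9³) = 388800/369.61 = 1051.9 MPa
τ_max = K·τ₀ = 1.1482 × 1051.9 = 1207.8 MPa

1210 MPa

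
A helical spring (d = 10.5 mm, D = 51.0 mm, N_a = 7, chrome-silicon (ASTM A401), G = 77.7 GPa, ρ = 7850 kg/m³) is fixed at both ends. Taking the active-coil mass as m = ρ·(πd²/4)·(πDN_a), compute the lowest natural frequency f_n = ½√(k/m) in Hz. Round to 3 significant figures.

k = Gd⁴/(8D³N_a) = (77.7×10³)(10.5⁴)/(8·51.0³·7) = 127.14 N/mm = 1.2714e+05 N/m
Wire length L = πDN_a = π·51.0·7 = 1121.5 mm
m = ρ·(πd²/4)·L = 7850 × 86.59×10⁻⁶ m² × 1.1215 m = 0.76235 kg
f_n = ½√(k/m) = 0.5·√(1.2714e+05/0.76235) = 0.5·√(1.6677e+05) = 204.19 Hz

204 Hz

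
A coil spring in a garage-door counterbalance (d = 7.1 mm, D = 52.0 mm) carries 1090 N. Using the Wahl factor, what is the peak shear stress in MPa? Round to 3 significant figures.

Spring index C = D/d = 52.0/7.1 = 7.3239
K_W = (4C−1)/(4C−4) + 0.615/C = 28.296/25.296 + 0.0840 = 1.2026
τ₀ = 8FD/(πd³) = 8·1090·52.0/(π·7.1³) = 453440/1124.4 = 403.27 MPa
τ_max = K·τ₀ = 1.2026 × 403.27 = 484.96 MPa

485 MPa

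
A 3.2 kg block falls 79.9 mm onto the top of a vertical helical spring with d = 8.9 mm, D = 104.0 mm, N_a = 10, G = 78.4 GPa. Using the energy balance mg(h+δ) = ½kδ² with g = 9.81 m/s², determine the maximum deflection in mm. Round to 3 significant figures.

36.6 mm

k = Gd⁴/(8D³N_a) = (78.4×10³)(8.9⁴)/(8·104.0³·10) = 5.4662 N/mm
W = mg = 3.2 × 9.81 = 31.392 N
½kδ² − Wδ − Wh = 0 → δ = (W + √(W² + 2kWh))/k
δ = (31.392 + √(985.46 + 27420.9))/5.4662 = (31.392 + 168.54)/5.4662 = 36.576 mm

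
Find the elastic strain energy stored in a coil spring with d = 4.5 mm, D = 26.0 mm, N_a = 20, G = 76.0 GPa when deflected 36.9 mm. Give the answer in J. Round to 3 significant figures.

7.54 J

k = Gd⁴/(8D³N_a) = (76.0×10³)(4.5⁴)/(8·26.0³·20) = 11.082 N/mm
U = ½kδ² = 0.5 × 11.082 × 36.9² = 7544.8 N·mm = 7.5448 J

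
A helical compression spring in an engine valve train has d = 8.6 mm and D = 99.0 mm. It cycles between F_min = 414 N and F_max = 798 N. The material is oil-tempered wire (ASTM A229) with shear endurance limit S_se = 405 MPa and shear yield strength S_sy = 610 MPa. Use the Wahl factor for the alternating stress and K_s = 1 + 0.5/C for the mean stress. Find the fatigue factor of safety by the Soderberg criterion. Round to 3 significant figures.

C = D/d = 99.0/8.6 = 11.5116; K_W = (4C−1)/(4C−4)+0.615/C = 1.1248; K_s = 1+0.5/C = 1.0434
F_a = (F_max−F_min)/2 = 192 N; F_m = (F_max+F_min)/2 = 606 N
τ_a = K_W·8F_aD/(πd³) = 1.1248 × 76.099 = 85.595 MPa
τ_m = K_s·8F_mD/(πd³) = 1.0434 × 240.19 = 250.62 MPa
Soderberg: 1/n_f = τ_a/S_se + τ_m/S_sy = 85.595/405 + 250.62/610 = 0.21134 + 0.41085 = 0.6222
n_f = 1/0.6222 = 1.607

1.61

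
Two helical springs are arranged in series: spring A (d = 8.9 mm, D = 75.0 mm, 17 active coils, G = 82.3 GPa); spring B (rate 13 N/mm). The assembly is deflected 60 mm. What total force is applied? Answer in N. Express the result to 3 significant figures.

k_A = Gd⁴/(8D³N_a) = (82.3×10³)(8.9⁴)/(8·75.0³·17) = 8.9999 N/mm
Series: 1/k_eq = 1/8.9999 + 1/13 = 0.18804; k_eq = 5.3181 N/mm
F = k_eq·δ = 5.3181·60 = 319.09 N

319 N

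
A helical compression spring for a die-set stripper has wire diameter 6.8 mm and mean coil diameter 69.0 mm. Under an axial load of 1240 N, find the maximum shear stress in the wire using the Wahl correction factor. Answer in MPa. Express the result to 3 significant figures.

792 MPa

Spring index C = D/d = 69.0/6.8 = 10.1471
K_W = (4C−1)/(4C−4) + 0.615/C = 39.588/36.588 + 0.0606 = 1.1426
τ₀ = 8FD/(πd³) = 8·1240·69.0/(π·6.8³) = 684480/987.82 = 692.92 MPa
τ_max = K·τ₀ = 1.1426 × 692.92 = 791.73 MPa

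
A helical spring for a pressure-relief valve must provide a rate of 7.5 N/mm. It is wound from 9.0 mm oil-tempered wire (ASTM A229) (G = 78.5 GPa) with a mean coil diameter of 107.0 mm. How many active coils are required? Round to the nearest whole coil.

N_a = Gd⁴/(8D³k) = (78.5×10³ × 9.0⁴)/(8 × 107.0³ × 7.5)
    = 5.15038e+08 / 7.35026e+07 = 7.007 → 7 coils

7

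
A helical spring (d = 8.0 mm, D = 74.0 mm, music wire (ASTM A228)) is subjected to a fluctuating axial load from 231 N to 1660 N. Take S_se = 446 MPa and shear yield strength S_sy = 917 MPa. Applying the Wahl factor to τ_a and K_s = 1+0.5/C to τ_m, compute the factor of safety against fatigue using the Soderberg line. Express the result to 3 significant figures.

C = D/d = 74.0/8.0 = 9.2500; K_W = (4C−1)/(4C−4)+0.615/C = 1.1574; K_s = 1+0.5/C = 1.0541
F_a = (F_max−F_min)/2 = 714.5 N; F_m = (F_max+F_min)/2 = 945.5 N
τ_a = K_W·8F_aD/(πd³) = 1.1574 × 262.97 = 304.36 MPa
τ_m = K_s·8F_mD/(πd³) = 1.0541 × 347.99 = 366.8 MPa
Soderberg: 1/n_f = τ_a/S_se + τ_m/S_sy = 304.36/446 + 366.8/917 = 0.68242 + 0.40000 = 1.0824
n_f = 1/1.0824 = 0.9239

0.924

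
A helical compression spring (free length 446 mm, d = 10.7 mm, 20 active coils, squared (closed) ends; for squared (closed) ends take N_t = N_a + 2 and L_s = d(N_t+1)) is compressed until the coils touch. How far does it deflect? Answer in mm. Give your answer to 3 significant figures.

200 mm

N_t = 22; L_s = 10.7·23 = 246.1 mm
δ_solid = L₀ − L_s = 446 − 246.1 = 199.9 mm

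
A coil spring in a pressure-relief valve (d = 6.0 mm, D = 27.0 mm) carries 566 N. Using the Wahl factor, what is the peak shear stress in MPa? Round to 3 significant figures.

Spring index C = D/d = 27.0/6.0 = 4.5000
K_W = (4C−1)/(4C−4) + 0.615/C = 17.000/14.000 + 0.1367 = 1.3510
τ₀ = 8FD/(πd³) = 8·566·27.0/(π·6.0³) = 122256/678.58 = 180.16 MPa
τ_max = K·τ₀ = 1.3510 × 180.16 = 243.39 MPa

243 MPa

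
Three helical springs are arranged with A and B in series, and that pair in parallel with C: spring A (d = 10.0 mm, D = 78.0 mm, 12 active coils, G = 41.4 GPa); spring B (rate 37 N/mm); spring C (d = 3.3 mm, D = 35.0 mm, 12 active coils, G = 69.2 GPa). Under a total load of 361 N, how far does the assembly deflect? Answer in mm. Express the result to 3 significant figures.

38.9 mm

k_A = Gd⁴/(8D³N_a) = (41.4×10³)(10.0⁴)/(8·78.0³·12) = 9.0875 N/mm
k_C = Gd⁴/(8D³N_a) = (69.2×10³)(3.3⁴)/(8·35.0³·12) = 1.9938 N/mm
Springs A,B series: k_AB = 1/(1/9.0875+1/37) = 7.2956 N/mm; parallel with C: k_eq = 7.2956+1.9938 = 9.2895 N/mm
δ = F/k_eq = 361/9.2895 = 38.861 mm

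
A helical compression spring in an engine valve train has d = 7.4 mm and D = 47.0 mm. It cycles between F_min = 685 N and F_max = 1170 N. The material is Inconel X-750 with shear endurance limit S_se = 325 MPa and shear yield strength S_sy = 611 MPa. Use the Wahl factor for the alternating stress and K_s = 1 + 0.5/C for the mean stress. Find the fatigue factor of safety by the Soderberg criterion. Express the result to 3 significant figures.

1.32

C = D/d = 47.0/7.4 = 6.3514; K_W = (4C−1)/(4C−4)+0.615/C = 1.2370; K_s = 1+0.5/C = 1.0787
F_a = (F_max−F_min)/2 = 242.5 N; F_m = (F_max+F_min)/2 = 927.5 N
τ_a = K_W·8F_aD/(πd³) = 1.2370 × 71.623 = 88.597 MPa
τ_m = K_s·8F_mD/(πd³) = 1.0787 × 273.94 = 295.51 MPa
Soderberg: 1/n_f = τ_a/S_se + τ_m/S_sy = 88.597/325 + 295.51/611 = 0.27261 + 0.48364 = 0.75625
n_f = 1/0.75625 = 1.322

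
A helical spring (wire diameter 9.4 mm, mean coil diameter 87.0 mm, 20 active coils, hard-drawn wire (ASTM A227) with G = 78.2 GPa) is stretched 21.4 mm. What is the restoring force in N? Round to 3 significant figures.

124 N

k = Gd⁴/(8D³N_a) = (78.2×10³)(9.4⁴)/(8·87.0³·20) = 5.7948 N/mm
F = k·δ = 5.7948 × 21.4 = 124.01 N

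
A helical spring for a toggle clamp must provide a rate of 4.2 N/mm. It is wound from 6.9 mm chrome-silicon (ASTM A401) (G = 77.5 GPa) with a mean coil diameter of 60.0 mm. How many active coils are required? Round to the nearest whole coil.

24

N_a = Gd⁴/(8D³k) = (77.5×10³ × 6.9⁴)/(8 × 60.0³ × 4.2)
    = 1.7567e+08 / 7.2576e+06 = 24.2 → 24 coils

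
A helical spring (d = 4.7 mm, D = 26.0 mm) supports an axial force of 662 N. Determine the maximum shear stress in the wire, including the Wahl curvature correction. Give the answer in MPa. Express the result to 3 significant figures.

Spring index C = D/d = 26.0/4.7 = 5.5319
K_W = (4C−1)/(4C−4) + 0.615/C = 21.128/18.128 + 0.1112 = 1.2767
τ₀ = 8FD/(πd³) = 8·662·26.0/(π·4.7³) = 137696/326.17 = 422.16 MPa
τ_max = K·τ₀ = 1.2767 × 422.16 = 538.96 MPa

539 MPa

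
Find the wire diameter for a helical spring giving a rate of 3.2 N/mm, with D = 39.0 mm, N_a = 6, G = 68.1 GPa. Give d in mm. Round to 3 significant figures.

d = (8D³N_a·k / G)^(1/4) = (8·39.0³·6·3.2 / (68.1×10³))^0.25
  = (133.79)^0.25 = 3.4010 mm

3.40 mm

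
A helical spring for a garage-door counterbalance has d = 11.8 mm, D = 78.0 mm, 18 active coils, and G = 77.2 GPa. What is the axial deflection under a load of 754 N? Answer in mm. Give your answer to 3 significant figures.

k = Gd⁴/(8D³N_a) = (77.2×10³)(11.8⁴)/(8·78.0³·18) = 21.903 N/mm
δ = F/k = 754 / 21.903 = 34.425 mm

34.4 mm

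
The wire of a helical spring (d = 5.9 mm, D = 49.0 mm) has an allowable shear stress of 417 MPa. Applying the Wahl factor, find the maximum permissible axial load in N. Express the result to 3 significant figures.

583 N

C = D/d = 49.0/5.9 = 8.3051
K_W = (4C−1)/(4C−4) + 0.615/C = 32.220/29.220 + 0.0741 = 1.1767
τ_max = K·8FD/(πd³) → F_max = τ_allow·πd³/(8DK)
F_max = 417·π·5.9³/(8·49.0·1.1767) = 2.6906e+05/461.27 = 583.29 N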